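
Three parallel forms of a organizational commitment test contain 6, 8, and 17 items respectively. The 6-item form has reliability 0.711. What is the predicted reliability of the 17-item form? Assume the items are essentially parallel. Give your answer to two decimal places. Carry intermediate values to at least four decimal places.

The 8-item form is not needed; work directly from the 6-item form with n = 17/6 = 2.8333.
r_{17} = n·r / (1 + (n − 1)·r) = 2.0145 / 2.3035 ≈ 0.8745

0.87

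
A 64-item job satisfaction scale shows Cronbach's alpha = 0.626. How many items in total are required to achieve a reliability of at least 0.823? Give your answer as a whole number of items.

Rearranging the Spearman-Brown formula for n,
n = r*(1 − r) / [ r (1 − r*) ]
n = 0.823 × (1 − 0.626) / [ 0.626 × (1 − 0.823) ]
  = 0.307802 / 0.110802 = 2.7779
2.7779 × 64 = 177.79 → 178 items

178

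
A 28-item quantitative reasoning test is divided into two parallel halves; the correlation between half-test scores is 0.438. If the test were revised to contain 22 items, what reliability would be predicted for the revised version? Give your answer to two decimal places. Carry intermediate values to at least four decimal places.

0.55

Spearman-Brown correction (n = 2): r_full = 2·0.438/(1 + 0.438) = 0.6092
Then adjust to 22 items: n = 22/28 = 0.7857
r_new = n·r_full / (1 + (n − 1)·r_full) = 0.4786 / 0.8694 ≈ 0.5505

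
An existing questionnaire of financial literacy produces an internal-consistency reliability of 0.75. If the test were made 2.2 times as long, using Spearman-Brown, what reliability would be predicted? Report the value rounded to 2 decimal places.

0.87

r_new = (2.2 × 0.75) / (1 + (2.2 − 1) × 0.75)
     = 1.6500 / 1.9000 = 0.8684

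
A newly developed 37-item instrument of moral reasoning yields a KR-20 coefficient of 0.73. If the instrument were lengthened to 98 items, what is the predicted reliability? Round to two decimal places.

0.88

n = 98/37 = 2.6486
r_new = (2.6486 × 0.73) / (1 + (2.6486 − 1) × 0.73)
r_new = 1.9335 / 2.2035 ≈ 0.8775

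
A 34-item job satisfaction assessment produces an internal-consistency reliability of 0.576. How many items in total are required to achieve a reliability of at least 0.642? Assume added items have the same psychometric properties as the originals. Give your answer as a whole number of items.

45

Invert Spearman-Brown to solve for n:
n = r_target (1 − r_old) / [ r_old (1 − r_target) ]
n = [0.642 × 0.424] / [0.576 × 0.358]
  = 0.272208 / 0.206208 = 1.3201
1.3201 × 34 = 44.88 → 45 items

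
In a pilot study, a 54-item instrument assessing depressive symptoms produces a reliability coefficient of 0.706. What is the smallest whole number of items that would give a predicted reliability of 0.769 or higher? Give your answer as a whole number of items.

Spearman-Brown solved for the length factor n:
n = r*(1 − r) / [ r (1 − r*) ]
n = [0.769 × 0.294] / [0.706 × 0.231]
  = 0.226086 / 0.163086 = 1.3863
So the test needs 1.3863 × 54 ≈ 74.86 items; rounding up, 75.

75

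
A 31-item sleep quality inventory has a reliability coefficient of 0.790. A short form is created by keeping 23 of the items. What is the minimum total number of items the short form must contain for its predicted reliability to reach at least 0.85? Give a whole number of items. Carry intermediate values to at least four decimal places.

47

Short-form reliability: n = 23/31 = 0.7419; r_23 = n·r/(1+(n−1)r) ≈ 0.7362
Length factor from the short form to reach 0.85: n' = 0.85(1 − 0.7362) / [0.7362(1 − 0.85)] ≈ 2.0305
Total items = 2.0305 × 23 = 46.70, rounded up to 47.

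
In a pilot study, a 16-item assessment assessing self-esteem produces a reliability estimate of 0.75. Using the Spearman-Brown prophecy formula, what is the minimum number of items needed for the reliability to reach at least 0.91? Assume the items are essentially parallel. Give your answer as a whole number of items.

Rearranging the Spearman-Brown formula for n,
n = r*(1 − r) / [ r (1 − r*) ]
n = 0.91 × (1 − 0.75) / [ 0.75 × (1 − 0.91) ]
n = 0.2275 / 0.0675 ≈ 3.3704
So the test needs 3.3704 × 16 ≈ 53.93 items; rounding up, 54.

54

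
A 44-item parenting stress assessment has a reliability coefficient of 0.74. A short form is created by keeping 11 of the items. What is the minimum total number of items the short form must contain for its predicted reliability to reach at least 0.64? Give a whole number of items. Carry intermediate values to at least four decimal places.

28

First, r for the 11-item form: n = 11/44 = 0.2500, so r_11 = 0.2500·0.74/(1 + (0.2500 − 1)·0.74) = 0.4157
Then solve for n' with r_old = 0.4157, r_target = 0.64: n' = 0.64(1 − 0.4157)/[0.4157(1 − 0.64)] = 2.4988
Items = 2.4988 × 11 ≈ 27.49 → 28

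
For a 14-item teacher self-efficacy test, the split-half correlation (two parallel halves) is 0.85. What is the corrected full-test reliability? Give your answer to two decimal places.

Apply the Spearman-Brown correction with n = 2:
r_full = 2(0.85) / (1 + 0.85)
r_full = 1.7000 / 1.8500 ≈ 0.9189

0.92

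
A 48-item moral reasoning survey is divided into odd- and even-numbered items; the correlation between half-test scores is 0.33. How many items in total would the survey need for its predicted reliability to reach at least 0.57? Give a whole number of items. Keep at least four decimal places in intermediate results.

Corrected full-test reliability: r_full = 2 × 0.33 / (1 + 0.33) ≈ 0.4962
n = r_tgt(1 − r_full) / [r_full(1 − r_tgt)] = 0.57 × 0.5038 / (0.4962 × 0.43) ≈ 1.3459
Required items = 1.3459 × 48 = 64.60, so 65 items.

65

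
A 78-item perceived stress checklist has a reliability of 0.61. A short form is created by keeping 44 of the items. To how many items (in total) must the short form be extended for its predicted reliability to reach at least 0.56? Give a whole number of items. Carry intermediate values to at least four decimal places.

64

First, r for the 44-item form: n = 44/78 = 0.5641, so r_44 = 0.5641·0.61/(1 + (0.5641 − 1)·0.61) = 0.4687
Then solve for n' with r_old = 0.4687, r_target = 0.56: n' = 0.56(1 − 0.4687)/[0.4687(1 − 0.56)] = 1.4427
Total items = 1.4427 × 44 = 63.48, rounded up to 64.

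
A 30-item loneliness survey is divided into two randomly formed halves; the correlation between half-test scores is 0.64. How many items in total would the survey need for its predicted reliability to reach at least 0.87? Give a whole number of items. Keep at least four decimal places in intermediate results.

57

r_full = 2(0.64)/(1 + 0.64) = 0.7805
Solve Spearman-Brown for n: n = 0.87(1 − 0.7805) / [0.7805(1 − 0.87)] = 1.8821
Items = 1.8821 × 30 ≈ 56.46 → 57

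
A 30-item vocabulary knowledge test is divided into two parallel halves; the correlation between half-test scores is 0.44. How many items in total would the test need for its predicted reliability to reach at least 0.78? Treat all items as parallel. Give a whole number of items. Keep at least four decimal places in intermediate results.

68

r_full = 2(0.44)/(1 + 0.44) = 0.6111
n = r_tgt(1 − r_full) / [r_full(1 − r_tgt)] = 0.78 × 0.3889 / (0.6111 × 0.22) ≈ 2.2563
Items = 2.2563 × 30 ≈ 67.69 → 68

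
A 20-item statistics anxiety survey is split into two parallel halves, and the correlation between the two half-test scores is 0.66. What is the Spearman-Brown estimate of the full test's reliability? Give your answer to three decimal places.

0.795

Each half is half the length of the full test, so the full test is n = 2 times a half.
r_full = 2r_hh / (1 + r_hh) = 2 × 0.66 / (1 + 0.66)
       = 1.3200 / 1.6600 = 0.7952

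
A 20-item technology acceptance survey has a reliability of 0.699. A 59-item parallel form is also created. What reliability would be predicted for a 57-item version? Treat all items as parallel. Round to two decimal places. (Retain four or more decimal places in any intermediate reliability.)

The 59-item form is not needed; work directly from the 20-item form with n = 57/20 = 2.8500.
r_{57} = n·r / (1 + (n − 1)·r) = 1.9921 / 2.2931 ≈ 0.8687

0.87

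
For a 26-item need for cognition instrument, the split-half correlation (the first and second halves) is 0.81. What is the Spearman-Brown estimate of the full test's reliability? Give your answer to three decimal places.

Each half is half the length of the full test, so the full test is n = 2 times a half.
r_full = 2r_hh / (1 + r_hh) = 2 × 0.81 / (1 + 0.81)
       = 1.6200 / 1.8100 = 0.8950

0.895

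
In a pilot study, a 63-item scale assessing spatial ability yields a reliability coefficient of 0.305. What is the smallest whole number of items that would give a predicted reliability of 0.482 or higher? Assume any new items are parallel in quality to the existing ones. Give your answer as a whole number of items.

n = [0.482 × 0.695] / [0.305 × 0.518]
  = 0.334990 / 0.157990 = 2.1203
Items needed = n × 63 = 2.1203 × 63 ≈ 133.58 → round up to 134

134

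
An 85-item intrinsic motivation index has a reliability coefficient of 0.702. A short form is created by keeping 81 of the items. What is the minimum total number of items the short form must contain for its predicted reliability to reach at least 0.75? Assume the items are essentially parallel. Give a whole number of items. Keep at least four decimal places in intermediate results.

109

First, r for the 81-item form: n = 81/85 = 0.9529, so r_81 = 0.9529·0.702/(1 + (0.9529 − 1)·0.702) = 0.6918
Length factor from the short form to reach 0.75: n' = 0.75(1 − 0.6918) / [0.6918(1 − 0.75)] ≈ 1.3365
Total items = 1.3365 × 81 = 108.26, rounded up to 109.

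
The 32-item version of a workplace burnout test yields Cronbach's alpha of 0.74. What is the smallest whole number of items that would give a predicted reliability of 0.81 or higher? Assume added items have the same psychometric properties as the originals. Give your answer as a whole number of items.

Spearman-Brown solved for the length factor n:
n = r_target (1 − r_old) / [ r_old (1 − r_target) ]
n = 0.81 × (1 − 0.74) / [ 0.74 × (1 − 0.81) ]
n = 0.2106 / 0.1406 ≈ 1.4979
1.4979 × 32 = 47.93 → 48 items

48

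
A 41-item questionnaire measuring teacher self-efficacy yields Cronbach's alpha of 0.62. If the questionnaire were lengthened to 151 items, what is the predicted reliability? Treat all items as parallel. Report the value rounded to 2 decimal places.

n = 151/41 = 3.6829
r_new = 3.6829·0.62 / [1 + (3.6829 − 1)·0.62]
     = 2.2834 / 2.6634 = 0.8573

0.86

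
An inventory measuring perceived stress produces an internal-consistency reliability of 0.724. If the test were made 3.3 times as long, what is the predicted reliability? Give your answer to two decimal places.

0.90

By Spearman-Brown, r_new = n r / (1 + (n − 1) r).
r_new = 3.3·0.724 / [1 + (3.3 − 1)·0.724]
r_new = 2.3892 / 2.6652 ≈ 0.8964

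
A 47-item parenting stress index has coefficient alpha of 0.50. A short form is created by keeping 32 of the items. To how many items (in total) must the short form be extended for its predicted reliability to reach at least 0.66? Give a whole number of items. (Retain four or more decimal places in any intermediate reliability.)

Short-form reliability: n = 32/47 = 0.6809; r_32 = n·r/(1+(n−1)r) ≈ 0.4051
Length factor from the short form to reach 0.66: n' = 0.66(1 − 0.4051) / [0.4051(1 − 0.66)] ≈ 2.8507
Items = 2.8507 × 32 ≈ 91.22 → 92

92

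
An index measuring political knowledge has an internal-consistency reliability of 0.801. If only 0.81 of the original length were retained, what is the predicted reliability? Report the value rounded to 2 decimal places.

0.77

Spearman-Brown: r_new = n·r / (1 + (n − 1)·r)
r_new = 0.81·0.801 / [1 + (0.81 − 1)·0.801]
     = 0.6488 / 0.8478 = 0.7653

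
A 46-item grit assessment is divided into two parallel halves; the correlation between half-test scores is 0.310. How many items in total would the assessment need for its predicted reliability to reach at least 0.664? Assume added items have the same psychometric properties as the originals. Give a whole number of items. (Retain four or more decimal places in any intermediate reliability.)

102

Corrected full-test reliability: r_full = 2 × 0.310 / (1 + 0.310) ≈ 0.4733
Solve Spearman-Brown for n: n = 0.664(1 − 0.4733) / [0.4733(1 − 0.664)] = 2.1992
Required items = 2.1992 × 46 = 101.16, so 102 items.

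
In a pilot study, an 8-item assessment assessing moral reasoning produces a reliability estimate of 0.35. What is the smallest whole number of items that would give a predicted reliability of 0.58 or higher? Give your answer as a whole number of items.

21

Rearranging the Spearman-Brown formula for n,
n = r*(1 − r) / [ r (1 − r*) ]
n = [0.58 × 0.65] / [0.35 × 0.42]
n = 0.3770 / 0.1470 ≈ 2.5646
2.5646 × 8 = 20.52 → 21 items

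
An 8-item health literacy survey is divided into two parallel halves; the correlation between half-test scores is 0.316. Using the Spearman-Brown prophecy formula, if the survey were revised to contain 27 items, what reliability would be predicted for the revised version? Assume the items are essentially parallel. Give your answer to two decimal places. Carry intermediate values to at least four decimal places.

0.76

First correct the split-half correlation to full-test reliability: r_full = 2 × 0.316 / (1 + 0.316) ≈ 0.4802
Length factor from 8 to 27 items: n = 27/8 = 3.3750
r_new = n·r_full / (1 + (n − 1)·r_full) = 1.6207 / 2.1405 ≈ 0.7572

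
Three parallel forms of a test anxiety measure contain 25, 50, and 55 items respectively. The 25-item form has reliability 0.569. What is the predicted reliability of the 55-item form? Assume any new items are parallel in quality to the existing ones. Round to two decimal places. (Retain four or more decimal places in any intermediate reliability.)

The 50-item form is not needed; work directly from the 25-item form with n = 55/25 = 2.2000.
r_{55} = n·r / (1 + (n − 1)·r) = 1.2518 / 1.6828 ≈ 0.7439

0.74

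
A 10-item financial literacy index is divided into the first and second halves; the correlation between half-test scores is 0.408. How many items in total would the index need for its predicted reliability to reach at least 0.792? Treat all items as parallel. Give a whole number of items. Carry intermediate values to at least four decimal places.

28

r_full = 2(0.408)/(1 + 0.408) = 0.5795
n = r_tgt(1 − r_full) / [r_full(1 − r_tgt)] = 0.792 × 0.4205 / (0.5795 × 0.208) ≈ 2.7630
Required items = 2.7630 × 10 = 27.63, so 28 items.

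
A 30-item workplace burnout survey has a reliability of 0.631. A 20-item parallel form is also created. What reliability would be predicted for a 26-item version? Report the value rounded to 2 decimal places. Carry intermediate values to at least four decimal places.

Only the ratio of lengths matters: n = 26/30 = 0.8667
r_{26} = n·r / (1 + (n − 1)·r) = 0.5469 / 0.9159 ≈ 0.5971

0.60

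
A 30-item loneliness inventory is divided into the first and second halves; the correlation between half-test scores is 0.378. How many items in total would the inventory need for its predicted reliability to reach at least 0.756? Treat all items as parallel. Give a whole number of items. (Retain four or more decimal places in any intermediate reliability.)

77

Corrected full-test reliability: r_full = 2 × 0.378 / (1 + 0.378) ≈ 0.5486
n = r_tgt(1 − r_full) / [r_full(1 − r_tgt)] = 0.756 × 0.4514 / (0.5486 × 0.244) ≈ 2.5494
Required items = 2.5494 × 30 = 76.48, so 77 items.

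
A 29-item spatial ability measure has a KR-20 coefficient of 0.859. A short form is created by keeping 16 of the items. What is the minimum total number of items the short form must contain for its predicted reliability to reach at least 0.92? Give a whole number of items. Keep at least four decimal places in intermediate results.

Short-form reliability: n = 16/29 = 0.5517; r_16 = n·r/(1+(n−1)r) ≈ 0.7707
Length factor from the short form to reach 0.92: n' = 0.92(1 − 0.7707) / [0.7707(1 − 0.92)] ≈ 3.4215
Total items = 3.4215 × 16 = 54.74, rounded up to 55.

55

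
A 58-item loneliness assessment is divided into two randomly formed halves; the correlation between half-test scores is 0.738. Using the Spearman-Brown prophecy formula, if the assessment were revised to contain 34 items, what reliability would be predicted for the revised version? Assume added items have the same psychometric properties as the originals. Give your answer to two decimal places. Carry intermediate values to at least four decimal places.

0.77

Full-test reliability from the split-half r: r_full = 2(0.738)/(1 + 0.738) = 0.8493
Length factor from 58 to 34 items: n = 34/58 = 0.5862
r_new = n·r_full / (1 + (n − 1)·r_full) = 0.4979 / 0.6486 ≈ 0.7677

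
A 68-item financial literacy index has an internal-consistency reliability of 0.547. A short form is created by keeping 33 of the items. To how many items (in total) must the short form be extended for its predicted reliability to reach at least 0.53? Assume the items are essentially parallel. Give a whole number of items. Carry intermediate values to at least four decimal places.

First, r for the 33-item form: n = 33/68 = 0.4853, so r_33 = 0.4853·0.547/(1 + (0.4853 − 1)·0.547) = 0.3695
Then solve for n' with r_old = 0.3695, r_target = 0.53: n' = 0.53(1 − 0.3695)/[0.3695(1 − 0.53)] = 1.9242
Items = 1.9242 × 33 ≈ 63.50 → 64

64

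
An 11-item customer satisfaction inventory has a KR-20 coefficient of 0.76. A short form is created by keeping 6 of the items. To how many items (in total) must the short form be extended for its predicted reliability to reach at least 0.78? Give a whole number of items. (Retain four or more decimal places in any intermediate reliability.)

First, r for the 6-item form: n = 6/11 = 0.5455, so r_6 = 0.5455·0.76/(1 + (0.5455 − 1)·0.76) = 0.6334
Length factor from the short form to reach 0.78: n' = 0.78(1 − 0.6334) / [0.6334(1 − 0.78)] ≈ 2.0520
Items = 2.0520 × 6 ≈ 12.31 → 13

13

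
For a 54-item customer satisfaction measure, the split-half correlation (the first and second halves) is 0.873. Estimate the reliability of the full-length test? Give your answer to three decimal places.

0.932

Each half is half the length of the full test, so the full test is n = 2 times a half.
r_full = 2r_hh / (1 + r_hh) = 2 × 0.873 / (1 + 0.873)
       = 1.7460 / 1.8730 = 0.9322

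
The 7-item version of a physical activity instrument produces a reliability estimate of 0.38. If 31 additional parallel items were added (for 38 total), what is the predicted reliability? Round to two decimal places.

0.77

n = 38/7 = 5.4286
r_new = 5.4286·0.38 / [1 + (5.4286 − 1)·0.38]
     = 2.0629 / 2.6829 = 0.7689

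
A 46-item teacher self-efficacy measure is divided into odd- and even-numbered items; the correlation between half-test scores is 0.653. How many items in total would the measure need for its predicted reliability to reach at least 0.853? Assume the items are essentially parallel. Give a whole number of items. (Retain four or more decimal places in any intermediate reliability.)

71

Corrected full-test reliability: r_full = 2 × 0.653 / (1 + 0.653) ≈ 0.7901
n = r_tgt(1 − r_full) / [r_full(1 − r_tgt)] = 0.853 × 0.2099 / (0.7901 × 0.147) ≈ 1.5416
Items = 1.5416 × 46 ≈ 70.91 → 71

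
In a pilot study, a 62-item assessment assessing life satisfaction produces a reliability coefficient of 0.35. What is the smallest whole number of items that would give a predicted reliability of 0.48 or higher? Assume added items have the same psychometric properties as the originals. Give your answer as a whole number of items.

107

Rearranging the Spearman-Brown formula for n,
n = r_target (1 − r_old) / [ r_old (1 − r_target) ]
n = [0.48 × 0.65] / [0.35 × 0.52]
n = 0.3120 / 0.1820 ≈ 1.7143
So the test needs 1.7143 × 62 ≈ 106.29 items; rounding up, 107.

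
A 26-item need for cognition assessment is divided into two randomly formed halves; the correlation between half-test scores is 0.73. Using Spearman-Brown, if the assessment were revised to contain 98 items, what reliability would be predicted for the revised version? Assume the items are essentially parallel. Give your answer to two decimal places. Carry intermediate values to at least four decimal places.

First correct the split-half correlation to full-test reliability: r_full = 2 × 0.73 / (1 + 0.73) ≈ 0.8439
Length factor from 26 to 98 items: n = 98/26 = 3.7692
r_new = n·r_full / (1 + (n − 1)·r_full) = 3.1808 / 3.3369 ≈ 0.9532

0.95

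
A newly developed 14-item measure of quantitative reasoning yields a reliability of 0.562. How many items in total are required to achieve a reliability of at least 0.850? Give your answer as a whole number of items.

62

Spearman-Brown solved for the length factor n:
n = r*(1 − r) / [ r (1 − r*) ]
n = [0.850 × 0.438] / [0.562 × 0.150]
n = 0.372300 / 0.084300 ≈ 4.4164
Items needed = n × 14 = 4.4164 × 14 ≈ 61.83 → round up to 62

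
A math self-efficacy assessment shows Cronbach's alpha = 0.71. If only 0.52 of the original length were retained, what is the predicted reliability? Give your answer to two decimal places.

0.56

Apply the Spearman-Brown prophecy formula, r' = nr / [1 + (n − 1)r]:
r_new = 0.52·0.71 / [1 + (0.52 − 1)·0.71]
r_new = 0.3692 / 0.6592 ≈ 0.5601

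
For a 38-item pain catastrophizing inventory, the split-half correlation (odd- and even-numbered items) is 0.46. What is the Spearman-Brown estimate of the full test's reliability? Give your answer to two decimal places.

0.63

Apply the Spearman-Brown correction with n = 2:
r_full = 2r_hh / (1 + r_hh) = 2 × 0.46 / (1 + 0.46)
       = 0.9200 / 1.4600 = 0.6301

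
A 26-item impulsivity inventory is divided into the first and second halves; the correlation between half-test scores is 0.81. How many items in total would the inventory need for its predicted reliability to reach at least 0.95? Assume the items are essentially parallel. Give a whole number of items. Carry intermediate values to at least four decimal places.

r_full = 2(0.81)/(1 + 0.81) = 0.8950
n = r_tgt(1 − r_full) / [r_full(1 − r_tgt)] = 0.95 × 0.1050 / (0.8950 × 0.05) ≈ 2.2291
Items = 2.2291 × 26 ≈ 57.96 → 58

58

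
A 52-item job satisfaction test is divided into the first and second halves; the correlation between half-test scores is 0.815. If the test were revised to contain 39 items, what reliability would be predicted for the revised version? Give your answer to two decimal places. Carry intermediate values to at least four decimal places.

0.87

Spearman-Brown correction (n = 2): r_full = 2·0.815/(1 + 0.815) = 0.8981
Length factor from 52 to 39 items: n = 39/52 = 0.7500
r_new = n·r_full / (1 + (n − 1)·r_full) = 0.6736 / 0.7755 ≈ 0.8686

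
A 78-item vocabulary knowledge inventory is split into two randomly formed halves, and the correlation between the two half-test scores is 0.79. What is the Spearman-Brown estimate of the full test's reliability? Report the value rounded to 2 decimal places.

Apply the Spearman-Brown correction with n = 2:
r_full = 2(0.79) / (1 + 0.79)
r_full = 1.5800 / 1.7900 ≈ 0.8827

0.88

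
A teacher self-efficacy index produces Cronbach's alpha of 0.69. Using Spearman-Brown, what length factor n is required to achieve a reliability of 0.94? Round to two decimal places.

Rearranging the Spearman-Brown formula for n,
n = r*(1 − r) / [ r (1 − r*) ]
n = 0.94 × (1 − 0.69) / [ 0.69 × (1 − 0.94) ]
n = 0.2914 / 0.0414 ≈ 7.0386

7.04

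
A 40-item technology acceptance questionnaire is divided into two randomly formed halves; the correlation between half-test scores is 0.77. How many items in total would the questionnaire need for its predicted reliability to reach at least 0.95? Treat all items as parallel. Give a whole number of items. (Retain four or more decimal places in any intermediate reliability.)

r_full = 2(0.77)/(1 + 0.77) = 0.8701
Solve Spearman-Brown for n: n = 0.95(1 − 0.8701) / [0.8701(1 − 0.95)] = 2.8366
Required items = 2.8366 × 40 = 113.46, so 114 items.

114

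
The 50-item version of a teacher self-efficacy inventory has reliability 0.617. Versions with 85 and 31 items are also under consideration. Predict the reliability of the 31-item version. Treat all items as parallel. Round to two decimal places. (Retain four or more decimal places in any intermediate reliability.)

The 85-item form is not needed; work directly from the 50-item form with n = 31/50 = 0.6200.
r_{31} = n·r / (1 + (n − 1)·r) = 0.3825 / 0.7655 ≈ 0.4997

0.50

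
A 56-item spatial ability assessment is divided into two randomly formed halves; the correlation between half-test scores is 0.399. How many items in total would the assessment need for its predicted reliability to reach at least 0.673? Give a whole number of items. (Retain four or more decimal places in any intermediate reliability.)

r_full = 2(0.399)/(1 + 0.399) = 0.5704
n = r_tgt(1 − r_full) / [r_full(1 − r_tgt)] = 0.673 × 0.4296 / (0.5704 × 0.327) ≈ 1.5501
Required items = 1.5501 × 56 = 86.81, so 87 items.

87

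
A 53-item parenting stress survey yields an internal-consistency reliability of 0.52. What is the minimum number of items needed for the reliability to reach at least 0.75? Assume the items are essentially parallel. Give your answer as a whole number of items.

147

n = 0.75(1 − 0.52) / [0.52(1 − 0.75)]
n = 0.3600 / 0.1300 ≈ 2.7692
Items needed = n × 53 = 2.7692 × 53 ≈ 146.77 → round up to 147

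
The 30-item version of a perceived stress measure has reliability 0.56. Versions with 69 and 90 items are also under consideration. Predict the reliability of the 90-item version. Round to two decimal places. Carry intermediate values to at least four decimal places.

The 69-item form is not needed; work directly from the 30-item form with n = 90/30 = 3.0000.
r_{90} = n·r / (1 + (n − 1)·r) = 1.6800 / 2.1200 ≈ 0.7925

0.79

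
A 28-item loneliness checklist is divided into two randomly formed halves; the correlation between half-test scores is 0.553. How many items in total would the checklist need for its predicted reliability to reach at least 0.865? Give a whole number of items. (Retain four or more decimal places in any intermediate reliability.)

73

Corrected full-test reliability: r_full = 2 × 0.553 / (1 + 0.553) ≈ 0.7122
n = r_tgt(1 − r_full) / [r_full(1 − r_tgt)] = 0.865 × 0.2878 / (0.7122 × 0.135) ≈ 2.5892
Items = 2.5892 × 28 ≈ 72.50 → 73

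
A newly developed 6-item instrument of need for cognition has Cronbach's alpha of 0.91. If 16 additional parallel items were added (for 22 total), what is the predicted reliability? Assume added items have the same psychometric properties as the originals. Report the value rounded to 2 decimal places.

Length ratio n = 22/6 = 3.6667
By Spearman-Brown, r_new = n r / (1 + (n − 1) r).
r_new = 3.6667·0.91 / [1 + (3.6667 − 1)·0.91]
     = 3.3367 / 3.4267 = 0.9737

0.97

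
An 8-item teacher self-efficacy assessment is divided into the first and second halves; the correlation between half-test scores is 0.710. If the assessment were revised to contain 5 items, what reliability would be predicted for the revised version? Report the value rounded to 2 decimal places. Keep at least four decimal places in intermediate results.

0.75

Spearman-Brown correction (n = 2): r_full = 2·0.710/(1 + 0.710) = 0.8304
Then adjust to 5 items: n = 5/8 = 0.6250
r_new = n·r_full / (1 + (n − 1)·r_full) = 0.5190 / 0.6886 ≈ 0.7537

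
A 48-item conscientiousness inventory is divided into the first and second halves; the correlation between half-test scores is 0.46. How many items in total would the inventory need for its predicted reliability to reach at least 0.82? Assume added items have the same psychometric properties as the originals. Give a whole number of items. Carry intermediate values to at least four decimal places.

r_full = 2(0.46)/(1 + 0.46) = 0.6301
Solve Spearman-Brown for n: n = 0.82(1 − 0.6301) / [0.6301(1 − 0.82)] = 2.6743
Required items = 2.6743 × 48 = 128.37, so 129 items.

129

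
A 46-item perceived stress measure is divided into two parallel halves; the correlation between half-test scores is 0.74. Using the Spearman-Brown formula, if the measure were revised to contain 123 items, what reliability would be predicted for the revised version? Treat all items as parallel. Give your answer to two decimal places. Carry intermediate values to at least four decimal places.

0.94

First correct the split-half correlation to full-test reliability: r_full = 2 × 0.74 / (1 + 0.74) ≈ 0.8506
Length factor from 46 to 123 items: n = 123/46 = 2.6739
r_new = n·r_full / (1 + (n − 1)·r_full) = 2.2744 / 2.4238 ≈ 0.9384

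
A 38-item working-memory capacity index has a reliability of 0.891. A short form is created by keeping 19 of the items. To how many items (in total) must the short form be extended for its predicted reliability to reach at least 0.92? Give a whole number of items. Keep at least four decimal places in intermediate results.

54

First, r for the 19-item form: n = 19/38 = 0.5000, so r_19 = 0.5000·0.891/(1 + (0.5000 − 1)·0.891) = 0.8034
Then solve for n' with r_old = 0.8034, r_target = 0.92: n' = 0.92(1 − 0.8034)/[0.8034(1 − 0.92)] = 2.8142
Items = 2.8142 × 19 ≈ 53.47 → 54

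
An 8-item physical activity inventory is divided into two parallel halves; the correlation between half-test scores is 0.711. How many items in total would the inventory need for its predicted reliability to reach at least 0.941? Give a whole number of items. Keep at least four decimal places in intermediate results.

26

Corrected full-test reliability: r_full = 2 × 0.711 / (1 + 0.711) ≈ 0.8311
Solve Spearman-Brown for n: n = 0.941(1 − 0.8311) / [0.8311(1 − 0.941)] = 3.2413
Required items = 3.2413 × 8 = 25.93, so 26 items.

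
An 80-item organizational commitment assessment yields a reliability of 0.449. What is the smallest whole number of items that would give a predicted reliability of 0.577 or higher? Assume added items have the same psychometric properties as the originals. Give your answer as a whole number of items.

Spearman-Brown solved for the length factor n:
n = r_target (1 − r_old) / [ r_old (1 − r_target) ]
n = 0.577 × (1 − 0.449) / [ 0.449 × (1 − 0.577) ]
  = 0.317927 / 0.189927 = 1.6739
So the test needs 1.6739 × 80 ≈ 133.91 items; rounding up, 134.

134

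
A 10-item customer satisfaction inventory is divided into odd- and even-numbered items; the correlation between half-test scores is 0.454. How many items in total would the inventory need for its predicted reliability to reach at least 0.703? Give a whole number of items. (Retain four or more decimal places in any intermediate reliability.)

r_full = 2(0.454)/(1 + 0.454) = 0.6245
n = r_tgt(1 − r_full) / [r_full(1 − r_tgt)] = 0.703 × 0.3755 / (0.6245 × 0.297) ≈ 1.4232
Items = 1.4232 × 10 ≈ 14.23 → 15

15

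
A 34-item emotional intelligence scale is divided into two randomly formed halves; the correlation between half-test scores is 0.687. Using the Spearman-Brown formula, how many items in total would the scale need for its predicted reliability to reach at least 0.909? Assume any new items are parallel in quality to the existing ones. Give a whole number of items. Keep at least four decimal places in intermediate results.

78

Corrected full-test reliability: r_full = 2 × 0.687 / (1 + 0.687) ≈ 0.8145
n = r_tgt(1 − r_full) / [r_full(1 − r_tgt)] = 0.909 × 0.1855 / (0.8145 × 0.091) ≈ 2.2750
Items = 2.2750 × 34 ≈ 77.35 → 78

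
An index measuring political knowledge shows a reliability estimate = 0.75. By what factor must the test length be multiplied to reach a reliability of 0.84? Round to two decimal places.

Spearman-Brown solved for the length factor n:
n = r_target (1 − r_old) / [ r_old (1 − r_target) ]
n = [0.84 × 0.25] / [0.75 × 0.16]
  = 0.2100 / 0.1200 = 1.7500

1.75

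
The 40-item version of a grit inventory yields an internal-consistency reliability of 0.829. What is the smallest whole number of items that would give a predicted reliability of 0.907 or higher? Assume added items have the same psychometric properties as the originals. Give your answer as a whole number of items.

81

n = 0.907(1 − 0.829) / [0.829(1 − 0.907)]
n = 0.155097 / 0.077097 ≈ 2.0117
Items needed = n × 40 = 2.0117 × 40 ≈ 80.47 → round up to 81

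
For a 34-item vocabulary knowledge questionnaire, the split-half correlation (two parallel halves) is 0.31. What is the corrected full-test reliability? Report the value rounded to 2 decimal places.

0.47

The full test is twice the length of either half (n = 2).
r_full = 2r_hh / (1 + r_hh) = 2 × 0.31 / (1 + 0.31)
r_full = 0.6200 / 1.3100 ≈ 0.4733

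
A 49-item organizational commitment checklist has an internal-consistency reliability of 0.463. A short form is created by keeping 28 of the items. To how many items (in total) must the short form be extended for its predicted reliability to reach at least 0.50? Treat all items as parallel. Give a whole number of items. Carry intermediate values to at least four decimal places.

57

Short-form reliability: n = 28/49 = 0.5714; r_28 = n·r/(1+(n−1)r) ≈ 0.3301
Then solve for n' with r_old = 0.3301, r_target = 0.50: n' = 0.50(1 − 0.3301)/[0.3301(1 − 0.50)] = 2.0294
Items = 2.0294 × 28 ≈ 56.82 → 57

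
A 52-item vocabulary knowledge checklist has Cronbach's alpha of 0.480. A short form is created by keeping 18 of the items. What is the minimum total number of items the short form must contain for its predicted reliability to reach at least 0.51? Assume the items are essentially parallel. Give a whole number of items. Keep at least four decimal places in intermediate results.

Short-form reliability: n = 18/52 = 0.3462; r_18 = n·r/(1+(n−1)r) ≈ 0.2422
Then solve for n' with r_old = 0.2422, r_target = 0.51: n' = 0.51(1 − 0.2422)/[0.2422(1 − 0.51)] = 3.2565
Total items = 3.2565 × 18 = 58.62, rounded up to 59.

59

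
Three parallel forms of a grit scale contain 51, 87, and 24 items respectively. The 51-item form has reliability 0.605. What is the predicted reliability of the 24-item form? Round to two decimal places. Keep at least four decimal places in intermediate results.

0.42

The 87-item form is not needed; work directly from the 51-item form with n = 24/51 = 0.4706.
r_{24} = n·r / (1 + (n − 1)·r) = 0.2847 / 0.6797 ≈ 0.4189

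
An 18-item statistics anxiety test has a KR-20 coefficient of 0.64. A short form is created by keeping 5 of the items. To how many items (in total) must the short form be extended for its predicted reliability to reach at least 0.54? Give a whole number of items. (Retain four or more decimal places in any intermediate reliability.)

12

First, r for the 5-item form: n = 5/18 = 0.2778, so r_5 = 0.2778·0.64/(1 + (0.2778 − 1)·0.64) = 0.3306
Then solve for n' with r_old = 0.3306, r_target = 0.54: n' = 0.54(1 − 0.3306)/[0.3306(1 − 0.54)] = 2.3769
Total items = 2.3769 × 5 = 11.88, rounded up to 12.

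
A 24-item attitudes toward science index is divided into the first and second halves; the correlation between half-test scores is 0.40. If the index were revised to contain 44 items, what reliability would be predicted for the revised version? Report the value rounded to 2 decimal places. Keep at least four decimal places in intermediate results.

0.71

First correct the split-half correlation to full-test reliability: r_full = 2 × 0.40 / (1 + 0.40) ≈ 0.5714
Length factor from 24 to 44 items: n = 44/24 = 1.8333
r_new = n·r_full / (1 + (n − 1)·r_full) = 1.0475 / 1.4761 ≈ 0.7096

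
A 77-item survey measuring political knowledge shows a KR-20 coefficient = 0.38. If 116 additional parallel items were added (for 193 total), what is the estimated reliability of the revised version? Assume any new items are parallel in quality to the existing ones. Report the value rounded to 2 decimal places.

Length ratio n = 193/77 = 2.5065
r_new = 2.5065·0.38 / [1 + (2.5065 − 1)·0.38]
r_new = 0.9525 / 1.5725 ≈ 0.6057

0.61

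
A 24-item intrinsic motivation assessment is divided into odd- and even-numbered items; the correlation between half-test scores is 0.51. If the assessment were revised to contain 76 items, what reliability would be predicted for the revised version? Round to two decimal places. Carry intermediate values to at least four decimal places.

0.87

Full-test reliability from the split-half r: r_full = 2(0.51)/(1 + 0.51) = 0.6755
Then adjust to 76 items: n = 76/24 = 3.1667
r_new = n·r_full / (1 + (n − 1)·r_full) = 2.1391 / 2.4636 ≈ 0.8683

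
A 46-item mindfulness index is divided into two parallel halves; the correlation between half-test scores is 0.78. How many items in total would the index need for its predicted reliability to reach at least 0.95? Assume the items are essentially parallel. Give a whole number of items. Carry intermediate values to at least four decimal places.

Corrected full-test reliability: r_full = 2 × 0.78 / (1 + 0.78) ≈ 0.8764
n = r_tgt(1 − r_full) / [r_full(1 − r_tgt)] = 0.95 × 0.1236 / (0.8764 × 0.05) ≈ 2.6796
Required items = 2.6796 × 46 = 123.26, so 124 items.

124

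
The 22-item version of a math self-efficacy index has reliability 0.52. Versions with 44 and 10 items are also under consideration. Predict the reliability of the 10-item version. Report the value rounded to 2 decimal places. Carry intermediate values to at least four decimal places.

Only the ratio of lengths matters: n = 10/22 = 0.4545
r_{10} = n·r / (1 + (n − 1)·r) = 0.2363 / 0.7163 ≈ 0.3299

0.33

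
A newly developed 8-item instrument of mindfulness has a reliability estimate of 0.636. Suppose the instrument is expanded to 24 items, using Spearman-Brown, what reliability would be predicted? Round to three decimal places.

0.840

The new length is 24/8 = 3 times the old.
r_new = (3 × 0.636) / (1 + (3 − 1) × 0.636)
r_new = 1.9080 / 2.2720 ≈ 0.8398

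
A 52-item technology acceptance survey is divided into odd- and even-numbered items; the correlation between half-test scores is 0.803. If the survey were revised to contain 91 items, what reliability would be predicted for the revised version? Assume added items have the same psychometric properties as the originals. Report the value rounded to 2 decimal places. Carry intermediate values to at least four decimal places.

First correct the split-half correlation to full-test reliability: r_full = 2 × 0.803 / (1 + 0.803) ≈ 0.8907
Length factor from 52 to 91 items: n = 91/52 = 1.7500
r_new = n·r_full / (1 + (n − 1)·r_full) = 1.5587 / 1.6680 ≈ 0.9345

0.93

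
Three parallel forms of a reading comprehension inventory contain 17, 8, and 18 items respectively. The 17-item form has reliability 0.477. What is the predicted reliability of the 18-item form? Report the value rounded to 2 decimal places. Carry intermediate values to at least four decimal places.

0.49

The 8-item form is not needed; work directly from the 17-item form with n = 18/17 = 1.0588.
r_{18} = n·r / (1 + (n − 1)·r) = 0.5050 / 1.0280 ≈ 0.4912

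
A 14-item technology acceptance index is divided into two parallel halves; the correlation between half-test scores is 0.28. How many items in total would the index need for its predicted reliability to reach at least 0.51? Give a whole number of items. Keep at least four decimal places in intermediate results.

Corrected full-test reliability: r_full = 2 × 0.28 / (1 + 0.28) ≈ 0.4375
Solve Spearman-Brown for n: n = 0.51(1 − 0.4375) / [0.4375(1 − 0.51)] = 1.3382
Items = 1.3382 × 14 ≈ 18.73 → 19

19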